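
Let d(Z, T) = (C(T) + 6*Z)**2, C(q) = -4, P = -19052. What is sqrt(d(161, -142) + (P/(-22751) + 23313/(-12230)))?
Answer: sqrt(71647911830761619220410)/278244730 ≈ 962.00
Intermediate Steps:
d(Z, T) = (-4 + 6*Z)**2
sqrt(d(161, -142) + (P/(-22751) + 23313/(-12230))) = sqrt(4*(-2 + 3*161)**2 + (-19052/(-22751) + 23313/(-12230))) = sqrt(4*(-2 + 483)**2 + (-19052*(-1/22751) + 23313*(-1/12230))) = sqrt(4*481**2 + (19052/22751 - 23313/12230)) = sqrt(4*231361 - 297388103/278244730) = sqrt(925444 - 297388103/278244730) = sqrt(257499618522017/278244730) = sqrt(71647911830761619220410)/278244730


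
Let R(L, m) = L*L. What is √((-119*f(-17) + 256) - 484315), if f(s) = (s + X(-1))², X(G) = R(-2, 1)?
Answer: I*√504170 ≈ 710.05*I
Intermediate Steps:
R(L, m) = L²
X(G) = 4 (X(G) = (-2)² = 4)
f(s) = (4 + s)² (f(s) = (s + 4)² = (4 + s)²)
√((-119*f(-17) + 256) - 484315) = √((-119*(4 - 17)² + 256) - 484315) = √((-119*(-13)² + 256) - 484315) = √((-119*169 + 256) - 484315) = √((-20111 + 256) - 484315) = √(-19855 - 484315) = √(-504170) = I*√504170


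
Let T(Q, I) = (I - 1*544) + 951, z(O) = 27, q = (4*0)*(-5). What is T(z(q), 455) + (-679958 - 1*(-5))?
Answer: -679091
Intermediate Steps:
q = 0 (q = 0*(-5) = 0)
T(Q, I) = 407 + I (T(Q, I) = (I - 544) + 951 = (-544 + I) + 951 = 407 + I)
T(z(q), 455) + (-679958 - 1*(-5)) = (407 + 455) + (-679958 - 1*(-5)) = 862 + (-679958 + 5) = 862 - 679953 = -679091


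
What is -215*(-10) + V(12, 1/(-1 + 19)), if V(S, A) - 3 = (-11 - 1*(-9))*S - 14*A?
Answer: 19154/9 ≈ 2128.2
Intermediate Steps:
V(S, A) = 3 - 14*A - 2*S (V(S, A) = 3 + ((-11 - 1*(-9))*S - 14*A) = 3 + ((-11 + 9)*S - 14*A) = 3 + (-2*S - 14*A) = 3 + (-14*A - 2*S) = 3 - 14*A - 2*S)
-215*(-10) + V(12, 1/(-1 + 19)) = -215*(-10) + (3 - 14/(-1 + 19) - 2*12) = 2150 + (3 - 14/18 - 24) = 2150 + (3 - 14*1/18 - 24) = 2150 + (3 - 7/9 - 24) = 2150 - 196/9 = 19154/9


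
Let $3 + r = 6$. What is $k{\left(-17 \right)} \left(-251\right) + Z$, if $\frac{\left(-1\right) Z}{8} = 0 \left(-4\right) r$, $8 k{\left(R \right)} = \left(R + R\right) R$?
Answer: $- \frac{72539}{4} \approx -18135.0$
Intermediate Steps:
$r = 3$ ($r = -3 + 6 = 3$)
$k{\left(R \right)} = \frac{R^{2}}{4}$ ($k{\left(R \right)} = \frac{\left(R + R\right) R}{8} = \frac{2 R R}{8} = \frac{2 R^{2}}{8} = \frac{R^{2}}{4}$)
$Z = 0$ ($Z = - 8 \cdot 0 \left(-4\right) 3 = - 8 \cdot 0 \cdot 3 = \left(-8\right) 0 = 0$)
$k{\left(-17 \right)} \left(-251\right) + Z = \frac{\left(-17\right)^{2}}{4} \left(-251\right) + 0 = \frac{1}{4} \cdot 289 \left(-251\right) + 0 = \frac{289}{4} \left(-251\right) + 0 = - \frac{72539}{4} + 0 = - \frac{72539}{4}$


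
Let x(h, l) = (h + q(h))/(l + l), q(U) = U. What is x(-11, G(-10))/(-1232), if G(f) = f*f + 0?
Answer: 1/11200 ≈ 8.9286e-5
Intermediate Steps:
G(f) = f² (G(f) = f² + 0 = f²)
x(h, l) = h/l (x(h, l) = (h + h)/(l + l) = (2*h)/((2*l)) = (2*h)*(1/(2*l)) = h/l)
x(-11, G(-10))/(-1232) = -11/((-10)²)/(-1232) = -11/100*(-1/1232) = 1/11200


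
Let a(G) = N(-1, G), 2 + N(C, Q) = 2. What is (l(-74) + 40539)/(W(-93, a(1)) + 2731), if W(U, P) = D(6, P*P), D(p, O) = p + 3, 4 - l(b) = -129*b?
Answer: 30997/2740 ≈ 11.313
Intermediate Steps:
l(b) = 4 + 129*b (l(b) = 4 - (-129)*b = 4 + 129*b)
N(C, Q) = 0 (N(C, Q) = -2 + 2 = 0)
a(G) = 0
D(p, O) = 3 + p
W(U, P) = 9 (W(U, P) = 3 + 6 = 9)
(l(-74) + 40539)/(W(-93, a(1)) + 2731) = ((4 + 129*(-74)) + 40539)/(9 + 2731) = ((4 - 9546) + 40539)/2740 = (-9542 + 40539)*(1/2740) = 30997*(1/2740) = 30997/2740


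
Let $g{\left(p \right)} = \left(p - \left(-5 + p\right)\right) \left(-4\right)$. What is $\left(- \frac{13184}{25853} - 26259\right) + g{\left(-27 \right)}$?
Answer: $- \frac{6596157}{251} \approx -26280.0$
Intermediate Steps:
$g{\left(p \right)} = -20$ ($g{\left(p \right)} = 5 \left(-4\right) = -20$)
$\left(- \frac{13184}{25853} - 26259\right) + g{\left(-27 \right)} = \left(- \frac{13184}{25853} - 26259\right) - 20 = \left(\left(-13184\right) \frac{1}{25853} - 26259\right) - 20 = \left(- \frac{128}{251} - 26259\right) - 20 = - \frac{6591137}{251} - 20 = - \frac{6596157}{251}$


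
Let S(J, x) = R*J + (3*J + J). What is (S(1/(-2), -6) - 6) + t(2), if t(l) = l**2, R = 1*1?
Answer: -9/2 ≈ -4.5000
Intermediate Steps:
R = 1
S(J, x) = 5*J (S(J, x) = 1*J + (3*J + J) = J + 4*J = 5*J)
(S(1/(-2), -6) - 6) + t(2) = (5/(-2) - 6) + 2**2 = (5*(-1/2) - 6) + 4 = (-5/2 - 6) + 4 = -17/2 + 4 = -9/2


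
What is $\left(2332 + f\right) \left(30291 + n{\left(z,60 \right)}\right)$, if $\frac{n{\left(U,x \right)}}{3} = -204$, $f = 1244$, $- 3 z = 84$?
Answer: $106132104$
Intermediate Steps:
$z = -28$ ($z = \left(- \frac{1}{3}\right) 84 = -28$)
$n{\left(U,x \right)} = -612$ ($n{\left(U,x \right)} = 3 \left(-204\right) = -612$)
$\left(2332 + f\right) \left(30291 + n{\left(z,60 \right)}\right) = \left(2332 + 1244\right) \left(30291 - 612\right) = 3576 \cdot 29679 = 106132104$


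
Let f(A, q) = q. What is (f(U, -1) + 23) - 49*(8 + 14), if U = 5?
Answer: -1056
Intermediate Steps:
(f(U, -1) + 23) - 49*(8 + 14) = (-1 + 23) - 49*(8 + 14) = 22 - 49*22 = 22 - 1078 = -1056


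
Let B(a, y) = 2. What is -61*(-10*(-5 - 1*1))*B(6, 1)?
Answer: -7320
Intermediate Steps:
-61*(-10*(-5 - 1*1))*B(6, 1) = -61*(-10*(-5 - 1*1))*2 = -61*(-10*(-5 - 1))*2 = -61*(-10*(-6))*2 = -3660*2 = -61*120 = -7320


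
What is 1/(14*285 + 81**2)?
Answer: 1/10551 ≈ 9.4778e-5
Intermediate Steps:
1/(14*285 + 81**2) = 1/(3990 + 6561) = 1/10551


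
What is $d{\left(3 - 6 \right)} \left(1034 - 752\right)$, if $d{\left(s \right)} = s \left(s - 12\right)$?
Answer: $12690$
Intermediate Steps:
$d{\left(s \right)} = s \left(-12 + s\right)$
$d{\left(3 - 6 \right)} \left(1034 - 752\right) = \left(3 - 6\right) \left(-12 + \left(3 - 6\right)\right) \left(1034 - 752\right) = \left(3 - 6\right) \left(-12 + \left(3 - 6\right)\right) 282 = - 3 \left(-12 - 3\right) 282 = \left(-3\right) \left(-15\right) 282 = 45 \cdot 282 = 12690$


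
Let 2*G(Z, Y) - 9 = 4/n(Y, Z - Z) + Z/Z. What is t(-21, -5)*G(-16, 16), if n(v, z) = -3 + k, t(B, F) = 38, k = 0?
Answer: 494/3 ≈ 164.67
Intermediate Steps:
n(v, z) = -3 (n(v, z) = -3 + 0 = -3)
G(Z, Y) = 13/3 (G(Z, Y) = 9/2 + (4/(-3) + Z/Z)/2 = 9/2 + (4*(-⅓) + 1)/2 = 9/2 + (-4/3 + 1)/2 = 9/2 + (½)*(-⅓) = 9/2 - ⅙ = 13/3)
t(-21, -5)*G(-16, 16) = 38*(13/3) = 494/3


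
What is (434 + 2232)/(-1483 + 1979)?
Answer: 43/8 ≈ 5.3750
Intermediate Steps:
(434 + 2232)/(-1483 + 1979) = 2666/496 = 2666*(1/496) = 43/8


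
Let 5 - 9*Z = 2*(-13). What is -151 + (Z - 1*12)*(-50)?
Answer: 2491/9 ≈ 276.78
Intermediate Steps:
Z = 31/9 (Z = 5/9 - 2*(-13)/9 = 5/9 - ⅑*(-26) = 5/9 + 26/9 = 31/9 ≈ 3.4444)
-151 + (Z - 1*12)*(-50) = -151 + (31/9 - 1*12)*(-50) = -151 + (31/9 - 12)*(-50) = -151 - 77/9*(-50) = -151 + 3850/9 = 2491/9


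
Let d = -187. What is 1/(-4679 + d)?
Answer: -1/4866 ≈ -0.00020551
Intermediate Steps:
1/(-4679 + d) = 1/(-4679 - 187) = 1/(-4866) = -1/4866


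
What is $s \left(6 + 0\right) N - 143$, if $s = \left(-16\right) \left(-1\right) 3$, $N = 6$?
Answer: $1585$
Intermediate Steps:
$s = 48$ ($s = 16 \cdot 3 = 48$)
$s \left(6 + 0\right) N - 143 = 48 \left(6 + 0\right) 6 - 143 = 48 \cdot 6 \cdot 6 - 143 = 48 \cdot 36 - 143 = 1728 - 143 = 1585$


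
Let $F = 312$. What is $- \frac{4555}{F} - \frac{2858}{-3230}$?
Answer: $- \frac{6910477}{503880} \approx -13.715$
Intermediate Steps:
$- \frac{4555}{F} - \frac{2858}{-3230} = - \frac{4555}{312} - \frac{2858}{-3230} = \left(-4555\right) \frac{1}{312} - - \frac{1429}{1615} = - \frac{4555}{312} + \frac{1429}{1615} = - \frac{6910477}{503880}$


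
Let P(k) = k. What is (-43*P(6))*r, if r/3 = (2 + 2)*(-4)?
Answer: 12384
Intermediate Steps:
r = -48 (r = 3*((2 + 2)*(-4)) = 3*(4*(-4)) = 3*(-16) = -48)
(-43*P(6))*r = -43*6*(-48) = -258*(-48) = 12384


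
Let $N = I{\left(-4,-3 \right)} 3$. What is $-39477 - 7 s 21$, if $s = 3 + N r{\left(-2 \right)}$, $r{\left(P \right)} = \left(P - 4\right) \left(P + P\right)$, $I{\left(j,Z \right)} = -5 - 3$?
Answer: $44754$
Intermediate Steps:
$I{\left(j,Z \right)} = -8$ ($I{\left(j,Z \right)} = -5 - 3 = -8$)
$r{\left(P \right)} = 2 P \left(-4 + P\right)$ ($r{\left(P \right)} = \left(-4 + P\right) 2 P = 2 P \left(-4 + P\right)$)
$N = -24$ ($N = \left(-8\right) 3 = -24$)
$s = -573$ ($s = 3 - 24 \cdot 2 \left(-2\right) \left(-4 - 2\right) = 3 - 24 \cdot 2 \left(-2\right) \left(-6\right) = 3 - 576 = -573$)
$-39477 - 7 s 21 = -39477 - 7 \left(-573\right) 21 = -39477 - \left(-4011\right) 21 = -39477 - -84231 = -39477 + 84231 = 44754$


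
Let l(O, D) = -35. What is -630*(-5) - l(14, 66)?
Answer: 3185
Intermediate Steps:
-630*(-5) - l(14, 66) = -630*(-5) - 1*(-35) = 3150 + 35 = 3185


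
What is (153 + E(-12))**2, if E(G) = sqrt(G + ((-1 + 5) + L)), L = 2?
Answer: (153 + I*sqrt(6))**2 ≈ 23403.0 + 749.54*I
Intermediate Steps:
E(G) = sqrt(6 + G) (E(G) = sqrt(G + ((-1 + 5) + 2)) = sqrt(G + (4 + 2)) = sqrt(G + 6) = sqrt(6 + G))
(153 + E(-12))**2 = (153 + sqrt(6 - 12))**2 = (153 + sqrt(-6))**2 = (153 + I*sqrt(6))**2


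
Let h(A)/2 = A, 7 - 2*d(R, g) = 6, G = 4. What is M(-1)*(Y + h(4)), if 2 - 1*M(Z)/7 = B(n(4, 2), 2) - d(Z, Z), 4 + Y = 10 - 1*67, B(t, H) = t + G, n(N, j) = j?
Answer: 2597/2 ≈ 1298.5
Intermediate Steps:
d(R, g) = 1/2 (d(R, g) = 7/2 - 1/2*6 = 7/2 - 3 = 1/2)
h(A) = 2*A
B(t, H) = 4 + t (B(t, H) = t + 4 = 4 + t)
Y = -61 (Y = -4 + (10 - 1*67) = -4 + (10 - 67) = -4 - 57 = -61)
M(Z) = -49/2 (M(Z) = 14 - 7*((4 + 2) - 1*1/2) = 14 - 7*(6 - 1/2) = 14 - 7*11/2 = 14 - 77/2 = -49/2)
M(-1)*(Y + h(4)) = -49*(-61 + 2*4)/2 = -49*(-61 + 8)/2 = -49/2*(-53) = 2597/2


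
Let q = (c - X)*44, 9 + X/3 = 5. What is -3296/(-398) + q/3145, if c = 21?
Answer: 5471908/625855 ≈ 8.7431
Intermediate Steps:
X = -12 (X = -27 + 3*5 = -27 + 15 = -12)
q = 1452 (q = (21 - 1*(-12))*44 = (21 + 12)*44 = 33*44 = 1452)
-3296/(-398) + q/3145 = -3296/(-398) + 1452/3145 = -3296*(-1/398) + 1452*(1/3145) = 1648/199 + 1452/3145 = 5471908/625855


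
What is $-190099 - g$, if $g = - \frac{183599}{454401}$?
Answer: $- \frac{2978654900}{15669} \approx -1.901 \cdot 10^{5}$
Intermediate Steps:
$g = - \frac{6331}{15669}$ ($g = \left(-183599\right) \frac{1}{454401} = - \frac{6331}{15669} \approx -0.40405$)
$-190099 - g = -190099 - - \frac{6331}{15669} = -190099 + \frac{6331}{15669} = - \frac{2978654900}{15669}$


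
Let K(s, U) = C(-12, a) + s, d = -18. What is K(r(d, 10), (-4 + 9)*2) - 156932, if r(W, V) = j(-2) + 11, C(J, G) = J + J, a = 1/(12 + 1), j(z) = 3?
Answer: -156942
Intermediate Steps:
a = 1/13 ≈ 0.076923
C(J, G) = 2*J
r(W, V) = 14 (r(W, V) = 3 + 11 = 14)
K(s, U) = -24 + s (K(s, U) = 2*(-12) + s = -24 + s)
K(r(d, 10), (-4 + 9)*2) - 156932 = (-24 + 14) - 156932 = -10 - 156932 = -156942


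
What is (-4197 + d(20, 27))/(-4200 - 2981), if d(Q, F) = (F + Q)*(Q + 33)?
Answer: 1706/7181 ≈ 0.23757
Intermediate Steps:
d(Q, F) = (33 + Q)*(F + Q) (d(Q, F) = (F + Q)*(33 + Q) = (33 + Q)*(F + Q))
(-4197 + d(20, 27))/(-4200 - 2981) = (-4197 + (20² + 33*27 + 33*20 + 27*20))/(-4200 - 2981) = (-4197 + (400 + 891 + 660 + 540))/(-7181) = (-4197 + 2491)*(-1/7181) = -1706*(-1/7181) = 1706/7181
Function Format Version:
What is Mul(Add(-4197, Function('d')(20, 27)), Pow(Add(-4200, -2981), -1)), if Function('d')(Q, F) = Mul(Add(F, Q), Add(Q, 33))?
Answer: Rational(1706, 7181) ≈ 0.23757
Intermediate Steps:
Function('d')(Q, F) = Mul(Add(33, Q), Add(F, Q)) (Function('d')(Q, F) = Mul(Add(F, Q), Add(33, Q)) = Mul(Add(33, Q), Add(F, Q)))
Mul(Add(-4197, Function('d')(20, 27)), Pow(Add(-4200, -2981), -1)) = Mul(Add(-4197, Add(Pow(20, 2), Mul(33, 27), Mul(33, 20), Mul(27, 20))), Pow(Add(-4200, -2981), -1)) = Mul(Add(-4197, Add(400, 891, 660, 540)), Pow(-7181, -1)) = Mul(Add(-4197, 2491), Rational(-1, 7181)) = Mul(-1706, Rational(-1, 7181)) = Rational(1706, 7181)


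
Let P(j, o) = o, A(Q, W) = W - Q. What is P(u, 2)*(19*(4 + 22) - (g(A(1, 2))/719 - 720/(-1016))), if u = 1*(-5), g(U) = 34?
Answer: 90079188/91313 ≈ 986.49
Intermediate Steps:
u = -5
P(u, 2)*(19*(4 + 22) - (g(A(1, 2))/719 - 720/(-1016))) = 2*(19*(4 + 22) - (34/719 - 720/(-1016))) = 2*(19*26 - (34*(1/719) - 720*(-1/1016))) = 2*(494 - (34/719 + 90/127)) = 2*(494 - 1*69028/91313) = 2*(494 - 69028/91313) = 2*(45039594/91313) = 90079188/91313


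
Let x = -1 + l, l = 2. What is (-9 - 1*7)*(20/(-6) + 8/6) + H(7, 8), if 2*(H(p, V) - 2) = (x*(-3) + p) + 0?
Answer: 36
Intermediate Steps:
x = 1 (x = -1 + 2 = 1)
H(p, V) = ½ + p/2 (H(p, V) = 2 + ((1*(-3) + p) + 0)/2 = 2 + ((-3 + p) + 0)/2 = 2 + (-3 + p)/2 = 2 + (-3/2 + p/2) = ½ + p/2)
(-9 - 1*7)*(20/(-6) + 8/6) + H(7, 8) = (-9 - 1*7)*(20/(-6) + 8/6) + (½ + (½)*7) = (-9 - 7)*(20*(-⅙) + 8*(⅙)) + (½ + 7/2) = -16*(-10/3 + 4/3) + 4 = -16*(-2) + 4 = 32 + 4 = 36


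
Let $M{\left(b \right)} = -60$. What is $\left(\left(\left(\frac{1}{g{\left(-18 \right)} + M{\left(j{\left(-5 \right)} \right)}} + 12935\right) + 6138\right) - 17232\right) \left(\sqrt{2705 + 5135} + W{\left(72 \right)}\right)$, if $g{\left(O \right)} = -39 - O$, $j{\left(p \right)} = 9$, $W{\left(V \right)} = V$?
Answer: $\frac{1192960}{9} + \frac{4175360 \sqrt{10}}{81} \approx 2.9556 \cdot 10^{5}$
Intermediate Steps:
$\left(\left(\left(\frac{1}{g{\left(-18 \right)} + M{\left(j{\left(-5 \right)} \right)}} + 12935\right) + 6138\right) - 17232\right) \left(\sqrt{2705 + 5135} + W{\left(72 \right)}\right) = \left(\left(\left(\frac{1}{\left(-39 - -18\right) - 60} + 12935\right) + 6138\right) - 17232\right) \left(\sqrt{2705 + 5135} + 72\right) = \left(\left(\left(\frac{1}{\left(-39 + 18\right) - 60} + 12935\right) + 6138\right) - 17232\right) \left(\sqrt{7840} + 72\right) = \left(\left(\left(\frac{1}{-21 - 60} + 12935\right) + 6138\right) - 17232\right) \left(28 \sqrt{10} + 72\right) = \left(\left(\left(\frac{1}{-81} + 12935\right) + 6138\right) - 17232\right) \left(72 + 28 \sqrt{10}\right) = \left(\left(\left(- \frac{1}{81} + 12935\right) + 6138\right) - 17232\right) \left(72 + 28 \sqrt{10}\right) = \left(\left(\frac{1047734}{81} + 6138\right) - 17232\right) \left(72 + 28 \sqrt{10}\right) = \left(\frac{1544912}{81} - 17232\right) \left(72 + 28 \sqrt{10}\right) = \frac{149120 \left(72 + 28 \sqrt{10}\right)}{81} = \frac{1192960}{9} + \frac{4175360 \sqrt{10}}{81}$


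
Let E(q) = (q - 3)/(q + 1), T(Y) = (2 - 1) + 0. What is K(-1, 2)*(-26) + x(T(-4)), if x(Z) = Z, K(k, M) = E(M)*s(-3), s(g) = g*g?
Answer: 79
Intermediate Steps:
s(g) = g²
T(Y) = 1 (T(Y) = 1 + 0 = 1)
E(q) = (-3 + q)/(1 + q)
K(k, M) = 9*(-3 + M)/(1 + M) (K(k, M) = ((-3 + M)/(1 + M))*(-3)² = ((-3 + M)/(1 + M))*9 = 9*(-3 + M)/(1 + M))
K(-1, 2)*(-26) + x(T(-4)) = (9*(-3 + 2)/(1 + 2))*(-26) + 1 = (9*(-1)/3)*(-26) + 1 = (9*(⅓)*(-1))*(-26) + 1 = -3*(-26) + 1 = 78 + 1 = 79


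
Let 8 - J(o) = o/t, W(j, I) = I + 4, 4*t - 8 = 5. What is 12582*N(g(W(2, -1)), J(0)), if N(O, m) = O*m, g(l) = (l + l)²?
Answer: 3623616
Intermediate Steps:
t = 13/4 (t = 2 + (¼)*5 = 2 + 5/4 = 13/4 ≈ 3.2500)
W(j, I) = 4 + I
J(o) = 8 - 4*o/13 (J(o) = 8 - o/13/4 = 8 - o*4/13 = 8 - 4*o/13)
g(l) = 4*l² (g(l) = (2*l)² = 4*l²)
12582*N(g(W(2, -1)), J(0)) = 12582*((4*(4 - 1)²)*(8 - 4/13*0)) = 12582*((4*3²)*(8 + 0)) = 12582*((4*9)*8) = 12582*(36*8) = 12582*288 = 3623616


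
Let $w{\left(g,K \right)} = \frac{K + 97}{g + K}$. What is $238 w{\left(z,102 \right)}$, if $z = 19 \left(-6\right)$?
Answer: $- \frac{23681}{6} \approx -3946.8$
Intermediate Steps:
$z = -114$
$w{\left(g,K \right)} = \frac{97 + K}{K + g}$
$238 w{\left(z,102 \right)} = 238 \frac{97 + 102}{102 - 114} = 238 \frac{1}{-12} \cdot 199 = 238 \left(\left(- \frac{1}{12}\right) 199\right) = 238 \left(- \frac{199}{12}\right) = - \frac{23681}{6}$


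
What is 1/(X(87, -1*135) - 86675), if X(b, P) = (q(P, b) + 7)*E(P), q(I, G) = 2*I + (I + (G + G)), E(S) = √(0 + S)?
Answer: I/(-86675*I + 672*√15) ≈ -1.1527e-5 + 3.4613e-7*I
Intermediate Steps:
E(S) = √S
q(I, G) = 2*G + 3*I (q(I, G) = 2*I + (I + 2*G) = 2*G + 3*I)
X(b, P) = √P*(7 + 2*b + 3*P) (X(b, P) = ((2*b + 3*P) + 7)*√P = (7 + 2*b + 3*P)*√P = √P*(7 + 2*b + 3*P))
1/(X(87, -1*135) - 86675) = 1/(√(-1*135)*(7 + 2*87 + 3*(-1*135)) - 86675) = 1/(√(-135)*(7 + 174 + 3*(-135)) - 86675) = 1/((3*I*√15)*(7 + 174 - 405) - 86675) = 1/((3*I*√15)*(-224) - 86675) = 1/(-672*I*√15 - 86675) = 1/(-86675 - 672*I*√15)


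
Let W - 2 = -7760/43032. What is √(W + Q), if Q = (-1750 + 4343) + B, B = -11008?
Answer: I*√243423939363/5379 ≈ 91.723*I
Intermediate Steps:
Q = -8415 (Q = (-1750 + 4343) - 11008 = 2593 - 11008 = -8415)
W = 9788/5379 (W = 2 - 7760/43032 = 2 - 7760*1/43032 = 2 - 970/5379 = 9788/5379 ≈ 1.8197)
√(W + Q) = √(9788/5379 - 8415) = √(-45254497/5379) = I*√243423939363/5379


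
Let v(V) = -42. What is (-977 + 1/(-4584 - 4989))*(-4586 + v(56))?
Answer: 43284860216/9573 ≈ 4.5216e+6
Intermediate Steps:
(-977 + 1/(-4584 - 4989))*(-4586 + v(56)) = (-977 + 1/(-4584 - 4989))*(-4586 - 42) = (-977 + 1/(-9573))*(-4628) = (-977 - 1/9573)*(-4628) = -9352822/9573*(-4628) = 43284860216/9573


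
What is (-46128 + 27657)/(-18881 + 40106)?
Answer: -6157/7075 ≈ -0.87025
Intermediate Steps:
(-46128 + 27657)/(-18881 + 40106) = -18471/21225 = -18471*1/21225 = -6157/7075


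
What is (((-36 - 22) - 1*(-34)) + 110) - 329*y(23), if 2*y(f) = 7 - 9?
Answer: 415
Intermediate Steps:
y(f) = -1 (y(f) = (7 - 9)/2 = (1/2)*(-2) = -1)
(((-36 - 22) - 1*(-34)) + 110) - 329*y(23) = (((-36 - 22) - 1*(-34)) + 110) - 329*(-1) = ((-58 + 34) + 110) + 329 = (-24 + 110) + 329 = 86 + 329 = 415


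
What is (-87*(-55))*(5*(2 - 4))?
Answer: -47850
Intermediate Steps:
(-87*(-55))*(5*(2 - 4)) = 4785*(5*(-2)) = 4785*(-10) = -47850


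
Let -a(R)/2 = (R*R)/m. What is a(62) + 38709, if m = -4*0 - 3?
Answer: 123815/3 ≈ 41272.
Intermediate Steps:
m = -3 (m = 0 - 3 = -3)
a(R) = 2*R²/3 (a(R) = -2*R*R/(-3) = -2*R²*(-1)/3 = -(-2)*R²/3 = 2*R²/3)
a(62) + 38709 = (⅔)*62² + 38709 = (⅔)*3844 + 38709 = 7688/3 + 38709 = 123815/3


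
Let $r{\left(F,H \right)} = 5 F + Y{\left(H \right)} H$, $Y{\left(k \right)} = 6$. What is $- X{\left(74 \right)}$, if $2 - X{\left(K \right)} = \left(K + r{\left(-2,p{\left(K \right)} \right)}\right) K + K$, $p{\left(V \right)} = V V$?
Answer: $2436152$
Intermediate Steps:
$p{\left(V \right)} = V^{2}$
$r{\left(F,H \right)} = 5 F + 6 H$
$X{\left(K \right)} = 2 - K - K \left(-10 + K + 6 K^{2}\right)$ ($X{\left(K \right)} = 2 - \left(\left(K + \left(5 \left(-2\right) + 6 K^{2}\right)\right) K + K\right) = 2 - \left(\left(K + \left(-10 + 6 K^{2}\right)\right) K + K\right) = 2 - \left(\left(-10 + K + 6 K^{2}\right) K + K\right) = 2 - \left(K \left(-10 + K + 6 K^{2}\right) + K\right) = 2 - \left(K + K \left(-10 + K + 6 K^{2}\right)\right) = 2 - K - K \left(-10 + K + 6 K^{2}\right)$)
$- X{\left(74 \right)} = - (2 - 74^{2} - 6 \cdot 74^{3} + 9 \cdot 74) = - (2 - 5476 - 2431344 + 666) = \left(-1\right) \left(-2436152\right) = 2436152$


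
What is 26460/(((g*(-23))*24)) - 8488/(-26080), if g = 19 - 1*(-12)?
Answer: -2837657/2324380 ≈ -1.2208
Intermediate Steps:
g = 31 (g = 19 + 12 = 31)
26460/(((g*(-23))*24)) - 8488/(-26080) = 26460/(((31*(-23))*24)) - 8488/(-26080) = 26460/((-713*24)) - 8488*(-1/26080) = 26460/(-17112) + 1061/3260 = 26460*(-1/17112) + 1061/3260 = -2205/1426 + 1061/3260 = -2837657/2324380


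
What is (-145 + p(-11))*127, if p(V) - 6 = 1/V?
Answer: -194310/11 ≈ -17665.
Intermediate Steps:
p(V) = 6 + 1/V
(-145 + p(-11))*127 = (-145 + (6 + 1/(-11)))*127 = (-145 + (6 - 1/11))*127 = (-145 + 65/11)*127 = -1530/11*127 = -194310/11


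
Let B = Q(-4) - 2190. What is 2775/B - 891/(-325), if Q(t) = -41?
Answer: 1085946/725075 ≈ 1.4977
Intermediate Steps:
B = -2231 (B = -41 - 2190 = -2231)
2775/B - 891/(-325) = 2775/(-2231) - 891/(-325) = 2775*(-1/2231) - 891*(-1/325) = -2775/2231 + 891/325 = 1085946/725075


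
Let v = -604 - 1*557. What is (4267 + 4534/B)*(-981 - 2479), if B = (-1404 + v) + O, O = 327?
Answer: -16512870760/1119 ≈ -1.4757e+7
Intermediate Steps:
v = -1161 (v = -604 - 557 = -1161)
B = -2238 (B = (-1404 - 1161) + 327 = -2565 + 327 = -2238)
(4267 + 4534/B)*(-981 - 2479) = (4267 + 4534/(-2238))*(-981 - 2479) = (4267 + 4534*(-1/2238))*(-3460) = (4267 - 2267/1119)*(-3460) = (4772506/1119)*(-3460) = -16512870760/1119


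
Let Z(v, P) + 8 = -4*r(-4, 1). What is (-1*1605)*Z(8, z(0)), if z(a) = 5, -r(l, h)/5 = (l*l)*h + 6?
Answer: -693360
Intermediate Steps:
r(l, h) = -30 - 5*h*l² (r(l, h) = -5*((l*l)*h + 6) = -5*(l²*h + 6) = -5*(h*l² + 6) = -5*(6 + h*l²) = -30 - 5*h*l²)
Z(v, P) = 432 (Z(v, P) = -8 - 4*(-30 - 5*1*(-4)²) = -8 - 4*(-30 - 5*1*16) = -8 - 4*(-30 - 80) = -8 - 4*(-110) = -8 + 440 = 432)
(-1*1605)*Z(8, z(0)) = -1*1605*432 = -1605*432 = -693360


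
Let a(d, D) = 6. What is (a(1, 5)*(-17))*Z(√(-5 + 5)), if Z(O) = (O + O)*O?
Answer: 0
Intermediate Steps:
Z(O) = 2*O² (Z(O) = (2*O)*O = 2*O²)
(a(1, 5)*(-17))*Z(√(-5 + 5)) = (6*(-17))*(2*(√(-5 + 5))²) = -204*(√0)² = -204*0² = -204*0 = -102*0 = 0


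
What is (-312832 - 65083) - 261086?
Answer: -639001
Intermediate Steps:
(-312832 - 65083) - 261086 = -377915 - 261086 = -639001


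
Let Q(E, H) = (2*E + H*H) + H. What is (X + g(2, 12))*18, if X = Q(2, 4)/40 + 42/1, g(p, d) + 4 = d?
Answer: 4554/5 ≈ 910.80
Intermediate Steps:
g(p, d) = -4 + d
Q(E, H) = H + H² + 2*E (Q(E, H) = (2*E + H²) + H = (H² + 2*E) + H = H + H² + 2*E)
X = 213/5 (X = (4 + 4² + 2*2)/40 + 42/1 = (4 + 16 + 4)*(1/40) + 42*1 = 24*(1/40) + 42 = ⅗ + 42 = 213/5 ≈ 42.600)
(X + g(2, 12))*18 = (213/5 + (-4 + 12))*18 = (213/5 + 8)*18 = (253/5)*18 = 4554/5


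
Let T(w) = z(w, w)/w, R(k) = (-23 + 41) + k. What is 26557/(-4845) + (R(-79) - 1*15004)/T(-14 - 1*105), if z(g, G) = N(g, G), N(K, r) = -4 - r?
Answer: 75502148/4845 ≈ 15584.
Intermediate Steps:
R(k) = 18 + k
z(g, G) = -4 - G
T(w) = (-4 - w)/w
26557/(-4845) + (R(-79) - 1*15004)/T(-14 - 1*105) = 26557/(-4845) + ((18 - 79) - 1*15004)/(((-4 - (-14 - 1*105))/(-14 - 1*105))) = 26557*(-1/4845) + (-61 - 15004)/(((-4 - (-14 - 105))/(-14 - 105))) = -26557/4845 - 15065*(-119/(-4 - 1*(-119))) = -26557/4845 - 15065*(-119/(-4 + 119)) = -26557/4845 - 15065/((-1/119*115)) = -26557/4845 - 15065/(-115/119) = -26557/4845 - 15065*(-119/115) = -26557/4845 + 15589 = 75502148/4845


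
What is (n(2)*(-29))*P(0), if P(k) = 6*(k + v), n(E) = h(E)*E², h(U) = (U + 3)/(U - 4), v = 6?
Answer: 10440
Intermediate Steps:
h(U) = (3 + U)/(-4 + U)
n(E) = E²*(3 + E)/(-4 + E) (n(E) = ((3 + E)/(-4 + E))*E² = E²*(3 + E)/(-4 + E))
P(k) = 36 + 6*k (P(k) = 6*(k + 6) = 6*(6 + k) = 36 + 6*k)
(n(2)*(-29))*P(0) = ((2²*(3 + 2)/(-4 + 2))*(-29))*(36 + 6*0) = ((4*5/(-2))*(-29))*(36 + 0) = ((4*(-½)*5)*(-29))*36 = -10*(-29)*36 = 290*36 = 10440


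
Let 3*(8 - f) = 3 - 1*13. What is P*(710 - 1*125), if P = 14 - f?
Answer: 1560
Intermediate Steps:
f = 34/3 (f = 8 - (3 - 1*13)/3 = 8 - (3 - 13)/3 = 8 - ⅓*(-10) = 8 + 10/3 = 34/3 ≈ 11.333)
P = 8/3 (P = 14 - 1*34/3 = 14 - 34/3 = 8/3 ≈ 2.6667)
P*(710 - 1*125) = 8*(710 - 1*125)/3 = 8*(710 - 125)/3 = (8/3)*585 = 1560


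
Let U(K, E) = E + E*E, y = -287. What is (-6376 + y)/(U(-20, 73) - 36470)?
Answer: 2221/10356 ≈ 0.21447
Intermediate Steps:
U(K, E) = E + E**2
(-6376 + y)/(U(-20, 73) - 36470) = (-6376 - 287)/(73*(1 + 73) - 36470) = -6663/(73*74 - 36470) = -6663/(5402 - 36470) = -6663/(-31068) = -6663*(-1/31068) = 2221/10356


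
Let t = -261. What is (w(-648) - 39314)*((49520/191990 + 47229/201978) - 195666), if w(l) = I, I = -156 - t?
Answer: 1416652794690404125/184655982 ≈ 7.6718e+9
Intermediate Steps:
I = 105 (I = -156 - 1*(-261) = -156 + 261 = 105)
w(l) = 105
(w(-648) - 39314)*((49520/191990 + 47229/201978) - 195666) = (105 - 39314)*((49520/191990 + 47229/201978) - 195666) = -39209*((49520*(1/191990) + 47229*(1/201978)) - 195666) = -39209*((4952/19199 + 2249/9618) - 195666) = -39209*(90806887/184655982 - 195666) = -39209*(-36130806567125/184655982) = 1416652794690404125/184655982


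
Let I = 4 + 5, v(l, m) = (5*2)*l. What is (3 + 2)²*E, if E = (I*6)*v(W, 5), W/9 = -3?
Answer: -364500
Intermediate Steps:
W = -27 (W = 9*(-3) = -27)
v(l, m) = 10*l
I = 9
E = -14580 (E = (9*6)*(10*(-27)) = 54*(-270) = -14580)
(3 + 2)²*E = (3 + 2)²*(-14580) = 5²*(-14580) = 25*(-14580) = -364500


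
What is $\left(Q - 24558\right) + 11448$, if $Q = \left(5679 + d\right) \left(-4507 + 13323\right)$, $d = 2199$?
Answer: $69439338$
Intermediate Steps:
$Q = 69452448$ ($Q = \left(5679 + 2199\right) \left(-4507 + 13323\right) = 7878 \cdot 8816 = 69452448$)
$\left(Q - 24558\right) + 11448 = \left(69452448 - 24558\right) + 11448 = 69427890 + 11448 = 69439338$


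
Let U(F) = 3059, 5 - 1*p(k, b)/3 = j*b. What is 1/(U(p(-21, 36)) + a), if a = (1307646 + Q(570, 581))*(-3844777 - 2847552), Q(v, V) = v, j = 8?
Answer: -1/8755011872005 ≈ -1.1422e-13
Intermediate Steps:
p(k, b) = 15 - 24*b
a = -8755011875064 (a = (1307646 + 570)*(-3844777 - 2847552) = 1308216*(-6692329) = -8755011875064)
1/(U(p(-21, 36)) + a) = 1/(3059 - 8755011875064) = 1/(-8755011872005) = -1/8755011872005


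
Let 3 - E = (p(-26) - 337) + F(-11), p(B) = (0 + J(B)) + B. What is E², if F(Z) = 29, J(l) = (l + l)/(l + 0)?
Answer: 112225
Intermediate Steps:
J(l) = 2 (J(l) = (2*l)/l = 2)
p(B) = 2 + B (p(B) = (0 + 2) + B = 2 + B)
E = 335 (E = 3 - (((2 - 26) - 337) + 29) = 3 - ((-24 - 337) + 29) = 3 - (-361 + 29) = 3 - 1*(-332) = 3 + 332 = 335)
E² = 335² = 112225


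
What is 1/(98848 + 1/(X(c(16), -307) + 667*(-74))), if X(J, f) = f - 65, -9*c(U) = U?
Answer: 49730/4915711039 ≈ 1.0117e-5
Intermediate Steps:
c(U) = -U/9
X(J, f) = -65 + f
1/(98848 + 1/(X(c(16), -307) + 667*(-74))) = 1/(98848 + 1/((-65 - 307) + 667*(-74))) = 1/(98848 + 1/(-372 - 49358)) = 1/(98848 + 1/(-49730)) = 1/(98848 - 1/49730) = 1/(4915711039/49730) = 49730/4915711039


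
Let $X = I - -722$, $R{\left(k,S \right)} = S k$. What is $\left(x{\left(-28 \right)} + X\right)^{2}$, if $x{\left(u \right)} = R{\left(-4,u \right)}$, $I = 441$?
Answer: $1625625$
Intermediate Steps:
$X = 1163$ ($X = 441 - -722 = 441 + 722 = 1163$)
$x{\left(u \right)} = - 4 u$ ($x{\left(u \right)} = u \left(-4\right) = - 4 u$)
$\left(x{\left(-28 \right)} + X\right)^{2} = \left(\left(-4\right) \left(-28\right) + 1163\right)^{2} = \left(112 + 1163\right)^{2} = 1275^{2} = 1625625$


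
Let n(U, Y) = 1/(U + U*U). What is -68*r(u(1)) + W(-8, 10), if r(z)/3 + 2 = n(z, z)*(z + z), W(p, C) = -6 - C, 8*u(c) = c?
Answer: 88/3 ≈ 29.333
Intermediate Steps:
u(c) = c/8
n(U, Y) = 1/(U + U²)
r(z) = -6 + 6/(1 + z) (r(z) = -6 + 3*((1/(z*(1 + z)))*(z + z)) = -6 + 3*((1/(z*(1 + z)))*(2*z)) = -6 + 3*(2/(1 + z)) = -6 + 6/(1 + z))
-68*r(u(1)) + W(-8, 10) = -(-408)*(⅛)*1/(1 + (⅛)*1) + (-6 - 1*10) = -(-408)/(8*(1 + ⅛)) + (-6 - 10) = -(-408)/(8*9/8) - 16 = -(-408)*8/(8*9) - 16 = -68*(-⅔) - 16 = 136/3 - 16 = 88/3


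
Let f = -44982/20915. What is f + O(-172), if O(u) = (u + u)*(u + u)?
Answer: 2474952458/20915 ≈ 1.1833e+5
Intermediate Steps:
f = -44982/20915 (f = -44982*1/20915 = -44982/20915 ≈ -2.1507)
O(u) = 4*u² (O(u) = (2*u)*(2*u) = 4*u²)
f + O(-172) = -44982/20915 + 4*(-172)² = -44982/20915 + 4*29584 = -44982/20915 + 118336 = 2474952458/20915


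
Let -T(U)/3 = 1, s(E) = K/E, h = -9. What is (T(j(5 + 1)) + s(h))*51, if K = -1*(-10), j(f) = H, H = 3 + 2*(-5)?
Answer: -629/3 ≈ -209.67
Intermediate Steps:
H = -7 (H = 3 - 10 = -7)
j(f) = -7
K = 10
s(E) = 10/E
T(U) = -3 (T(U) = -3*1 = -3)
(T(j(5 + 1)) + s(h))*51 = (-3 + 10/(-9))*51 = (-3 + 10*(-⅑))*51 = (-3 - 10/9)*51 = -37/9*51 = -629/3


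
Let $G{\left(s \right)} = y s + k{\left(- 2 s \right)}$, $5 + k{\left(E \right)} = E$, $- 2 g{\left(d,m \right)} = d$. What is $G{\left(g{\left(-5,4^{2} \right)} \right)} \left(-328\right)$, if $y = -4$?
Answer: $6560$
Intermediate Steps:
$g{\left(d,m \right)} = - \frac{d}{2}$
$k{\left(E \right)} = -5 + E$
$G{\left(s \right)} = -5 - 6 s$ ($G{\left(s \right)} = - 4 s - \left(5 + 2 s\right) = -5 - 6 s$)
$G{\left(g{\left(-5,4^{2} \right)} \right)} \left(-328\right) = \left(-5 - 6 \left(\left(- \frac{1}{2}\right) \left(-5\right)\right)\right) \left(-328\right) = \left(-5 - 15\right) \left(-328\right) = \left(-20\right) \left(-328\right) = 6560$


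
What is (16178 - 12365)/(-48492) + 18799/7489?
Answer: 294348517/121052196 ≈ 2.4316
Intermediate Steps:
(16178 - 12365)/(-48492) + 18799/7489 = 3813*(-1/48492) + 18799*(1/7489) = -1271/16164 + 18799/7489 = 294348517/121052196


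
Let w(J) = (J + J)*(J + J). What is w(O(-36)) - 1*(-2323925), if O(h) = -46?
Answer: 2332389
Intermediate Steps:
w(J) = 4*J² (w(J) = (2*J)*(2*J) = 4*J²)
w(O(-36)) - 1*(-2323925) = 4*(-46)² - 1*(-2323925) = 4*2116 + 2323925 = 8464 + 2323925 = 2332389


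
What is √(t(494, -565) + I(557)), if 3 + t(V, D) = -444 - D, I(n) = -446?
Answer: 2*I*√82 ≈ 18.111*I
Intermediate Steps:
t(V, D) = -447 - D (t(V, D) = -3 + (-444 - D) = -447 - D)
√(t(494, -565) + I(557)) = √((-447 - 1*(-565)) - 446) = √((-447 + 565) - 446) = √(118 - 446) = √(-328) = 2*I*√82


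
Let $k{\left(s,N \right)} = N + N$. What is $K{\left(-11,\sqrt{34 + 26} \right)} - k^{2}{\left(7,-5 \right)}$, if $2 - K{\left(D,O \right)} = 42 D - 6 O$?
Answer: $364 + 12 \sqrt{15} \approx 410.48$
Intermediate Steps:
$k{\left(s,N \right)} = 2 N$
$K{\left(D,O \right)} = 2 - 42 D + 6 O$ ($K{\left(D,O \right)} = 2 - \left(42 D - 6 O\right) = 2 - \left(- 6 O + 42 D\right) = 2 - 42 D + 6 O$)
$K{\left(-11,\sqrt{34 + 26} \right)} - k^{2}{\left(7,-5 \right)} = \left(2 - -462 + 6 \sqrt{34 + 26}\right) - \left(2 \left(-5\right)\right)^{2} = \left(2 + 462 + 6 \sqrt{60}\right) - \left(-10\right)^{2} = \left(2 + 462 + 6 \cdot 2 \sqrt{15}\right) - 100 = \left(2 + 462 + 12 \sqrt{15}\right) - 100 = \left(464 + 12 \sqrt{15}\right) - 100 = 364 + 12 \sqrt{15}$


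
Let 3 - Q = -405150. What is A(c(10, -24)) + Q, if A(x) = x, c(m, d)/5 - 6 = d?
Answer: 405063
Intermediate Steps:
Q = 405153 (Q = 3 - 1*(-405150) = 3 + 405150 = 405153)
c(m, d) = 30 + 5*d
A(c(10, -24)) + Q = (30 + 5*(-24)) + 405153 = (30 - 120) + 405153 = -90 + 405153 = 405063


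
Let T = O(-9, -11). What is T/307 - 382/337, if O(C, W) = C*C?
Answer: -89977/103459 ≈ -0.86969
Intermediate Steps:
O(C, W) = C**2
T = 81 (T = (-9)**2 = 81)
T/307 - 382/337 = 81/307 - 382/337 = -89977/103459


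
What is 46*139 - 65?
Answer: 6329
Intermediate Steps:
46*139 - 65 = 6394 - 65 = 6329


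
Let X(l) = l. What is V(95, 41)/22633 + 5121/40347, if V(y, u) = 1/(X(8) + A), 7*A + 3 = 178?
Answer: 424984324/3348303387 ≈ 0.12693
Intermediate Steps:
A = 25 (A = -3/7 + (⅐)*178 = -3/7 + 178/7 = 25)
V(y, u) = 1/33 (V(y, u) = 1/(8 + 25) = 1/33)
V(95, 41)/22633 + 5121/40347 = (1/33)/22633 + 5121/40347 = (1/33)*(1/22633) + 5121*(1/40347) = 1/746889 + 569/4483 = 424984324/3348303387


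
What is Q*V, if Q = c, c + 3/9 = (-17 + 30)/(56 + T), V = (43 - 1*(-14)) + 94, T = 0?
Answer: -2567/168 ≈ -15.280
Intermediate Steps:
V = 151 (V = (43 + 14) + 94 = 57 + 94 = 151)
c = -17/168 (c = -1/3 + (-17 + 30)/(56 + 0) = -1/3 + 13/56 = -17/168 ≈ -0.10119)
Q = -17/168 ≈ -0.10119
Q*V = -17/168*151 = -2567/168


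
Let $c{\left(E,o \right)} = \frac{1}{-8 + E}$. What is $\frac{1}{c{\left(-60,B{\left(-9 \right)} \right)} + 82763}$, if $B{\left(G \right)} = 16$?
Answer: $\frac{68}{5627883} \approx 1.2083 \cdot 10^{-5}$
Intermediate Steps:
$\frac{1}{c{\left(-60,B{\left(-9 \right)} \right)} + 82763} = \frac{1}{\frac{1}{-8 - 60} + 82763} = \frac{1}{\frac{1}{-68} + 82763} = \frac{1}{- \frac{1}{68} + 82763} = \frac{1}{\frac{5627883}{68}} = \frac{68}{5627883}$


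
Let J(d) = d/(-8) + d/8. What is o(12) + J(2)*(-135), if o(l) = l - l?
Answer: 0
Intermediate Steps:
o(l) = 0
J(d) = 0 (J(d) = d*(-1/8) + d*(1/8) = -d/8 + d/8 = 0)
o(12) + J(2)*(-135) = 0 + 0*(-135) = 0 + 0 = 0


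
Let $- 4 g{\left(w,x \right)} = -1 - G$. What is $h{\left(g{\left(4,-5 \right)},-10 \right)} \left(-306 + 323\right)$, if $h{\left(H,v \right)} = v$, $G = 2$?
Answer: $-170$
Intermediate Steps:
$g{\left(w,x \right)} = \frac{3}{4}$ ($g{\left(w,x \right)} = - \frac{-1 - 2}{4} = \left(- \frac{1}{4}\right) \left(-3\right) = \frac{3}{4}$)
$h{\left(g{\left(4,-5 \right)},-10 \right)} \left(-306 + 323\right) = - 10 \left(-306 + 323\right) = \left(-10\right) 17 = -170$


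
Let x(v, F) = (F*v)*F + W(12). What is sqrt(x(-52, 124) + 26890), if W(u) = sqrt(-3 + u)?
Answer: 9*I*sqrt(9539) ≈ 879.01*I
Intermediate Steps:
x(v, F) = 3 + v*F**2 (x(v, F) = (F*v)*F + sqrt(-3 + 12) = v*F**2 + sqrt(9) = v*F**2 + 3 = 3 + v*F**2)
sqrt(x(-52, 124) + 26890) = sqrt((3 - 52*124**2) + 26890) = sqrt((3 - 52*15376) + 26890) = sqrt((3 - 799552) + 26890) = sqrt(-799549 + 26890) = sqrt(-772659) = 9*I*sqrt(9539)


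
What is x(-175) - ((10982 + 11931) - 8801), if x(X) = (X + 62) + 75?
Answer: -14150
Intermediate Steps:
x(X) = 137 + X (x(X) = (62 + X) + 75 = 137 + X)
x(-175) - ((10982 + 11931) - 8801) = (137 - 175) - ((10982 + 11931) - 8801) = -38 - (22913 - 8801) = -38 - 1*14112 = -38 - 14112 = -14150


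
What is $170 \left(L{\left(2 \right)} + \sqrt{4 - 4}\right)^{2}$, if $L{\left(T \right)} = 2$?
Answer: $680$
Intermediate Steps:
$170 \left(L{\left(2 \right)} + \sqrt{4 - 4}\right)^{2} = 170 \left(2 + \sqrt{4 - 4}\right)^{2} = 170 \left(2 + \sqrt{0}\right)^{2} = 170 \left(2 + 0\right)^{2} = 170 \cdot 2^{2} = 170 \cdot 4 = 680$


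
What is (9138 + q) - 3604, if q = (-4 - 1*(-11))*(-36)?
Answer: 5282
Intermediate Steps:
q = -252 (q = (-4 + 11)*(-36) = 7*(-36) = -252)
(9138 + q) - 3604 = (9138 - 252) - 3604 = 8886 - 3604 = 5282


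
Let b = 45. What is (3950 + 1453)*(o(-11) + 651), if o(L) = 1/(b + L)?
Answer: 119595405/34 ≈ 3.5175e+6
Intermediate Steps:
o(L) = 1/(45 + L)
(3950 + 1453)*(o(-11) + 651) = (3950 + 1453)*(1/(45 - 11) + 651) = 5403*(1/34 + 651) = 5403*(22135/34) = 119595405/34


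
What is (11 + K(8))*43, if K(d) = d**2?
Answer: 3225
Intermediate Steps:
(11 + K(8))*43 = (11 + 8**2)*43 = (11 + 64)*43 = 75*43 = 3225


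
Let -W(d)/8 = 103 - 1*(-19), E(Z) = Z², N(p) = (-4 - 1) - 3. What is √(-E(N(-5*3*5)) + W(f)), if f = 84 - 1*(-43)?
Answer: 4*I*√65 ≈ 32.249*I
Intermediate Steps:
N(p) = -8 (N(p) = -5 - 3 = -8)
f = 127 (f = 84 + 43 = 127)
W(d) = -976 (W(d) = -8*(103 - 1*(-19)) = -8*(103 + 19) = -8*122 = -976)
√(-E(N(-5*3*5)) + W(f)) = √(-1*(-8)² - 976) = √(-1*64 - 976) = √(-64 - 976) = √(-1040) = 4*I*√65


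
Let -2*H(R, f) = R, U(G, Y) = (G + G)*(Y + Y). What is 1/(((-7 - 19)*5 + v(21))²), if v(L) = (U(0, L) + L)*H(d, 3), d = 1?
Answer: 4/78961 ≈ 5.0658e-5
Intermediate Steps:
U(G, Y) = 4*G*Y (U(G, Y) = (2*G)*(2*Y) = 4*G*Y)
H(R, f) = -R/2
v(L) = -L/2 (v(L) = (4*0*L + L)*(-½*1) = (0 + L)*(-½) = L*(-½) = -L/2)
1/(((-7 - 19)*5 + v(21))²) = 1/(((-7 - 19)*5 - ½*21)²) = 1/((-26*5 - 21/2)²) = 1/((-130 - 21/2)²) = 1/((-281/2)²) = 1/(78961/4) = 4/78961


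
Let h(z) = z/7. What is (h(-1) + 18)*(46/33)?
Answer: 5750/231 ≈ 24.892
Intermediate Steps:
h(z) = z/7 (h(z) = z*(⅐) = z/7)
(h(-1) + 18)*(46/33) = ((⅐)*(-1) + 18)*(46/33) = (-⅐ + 18)*(46*(1/33)) = (125/7)*(46/33) = 5750/231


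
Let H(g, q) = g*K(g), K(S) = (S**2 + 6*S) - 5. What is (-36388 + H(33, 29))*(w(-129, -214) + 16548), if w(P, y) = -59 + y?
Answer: 96315450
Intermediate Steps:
K(S) = -5 + S**2 + 6*S
H(g, q) = g*(-5 + g**2 + 6*g)
(-36388 + H(33, 29))*(w(-129, -214) + 16548) = (-36388 + 33*(-5 + 33**2 + 6*33))*((-59 - 214) + 16548) = (-36388 + 33*(-5 + 1089 + 198))*(-273 + 16548) = (-36388 + 33*1282)*16275 = (-36388 + 42306)*16275 = 5918*16275 = 96315450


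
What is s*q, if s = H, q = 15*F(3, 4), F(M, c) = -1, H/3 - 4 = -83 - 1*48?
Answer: 5715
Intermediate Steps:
H = -381 (H = 12 + 3*(-83 - 1*48) = 12 + 3*(-83 - 48) = 12 + 3*(-131) = 12 - 393 = -381)
q = -15 (q = 15*(-1) = -15)
s = -381
s*q = -381*(-15) = 5715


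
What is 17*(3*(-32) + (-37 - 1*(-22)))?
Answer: -1887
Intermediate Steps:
17*(3*(-32) + (-37 - 1*(-22))) = 17*(-96 + (-37 + 22)) = 17*(-96 - 15) = 17*(-111) = -1887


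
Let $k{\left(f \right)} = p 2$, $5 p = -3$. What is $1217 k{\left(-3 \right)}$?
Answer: $- \frac{7302}{5} \approx -1460.4$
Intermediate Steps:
$p = - \frac{3}{5}$ ($p = \frac{1}{5} \left(-3\right) = - \frac{3}{5} \approx -0.6$)
$k{\left(f \right)} = - \frac{6}{5}$ ($k{\left(f \right)} = \left(- \frac{3}{5}\right) 2 = - \frac{6}{5}$)
$1217 k{\left(-3 \right)} = 1217 \left(- \frac{6}{5}\right) = - \frac{7302}{5}$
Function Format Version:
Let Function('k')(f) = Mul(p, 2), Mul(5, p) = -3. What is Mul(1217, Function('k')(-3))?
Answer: Rational(-7302, 5) ≈ -1460.4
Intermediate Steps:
p = Rational(-3, 5) (p = Mul(Rational(1, 5), -3) = Rational(-3, 5) ≈ -0.60000)
Function('k')(f) = Rational(-6, 5) (Function('k')(f) = Mul(Rational(-3, 5), 2) = Rational(-6, 5))
Mul(1217, Function('k')(-3)) = Mul(1217, Rational(-6, 5)) = Rational(-7302, 5)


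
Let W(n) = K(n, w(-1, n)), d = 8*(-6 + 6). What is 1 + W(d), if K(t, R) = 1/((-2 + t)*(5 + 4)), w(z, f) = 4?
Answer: 17/18 ≈ 0.94444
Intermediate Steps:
d = 0 (d = 8*0 = 0)
K(t, R) = 1/(-18 + 9*t) (K(t, R) = 1/((-2 + t)*9) = 1/(-18 + 9*t))
W(n) = 1/(9*(-2 + n))
1 + W(d) = 1 + 1/(9*(-2 + 0)) = 1 + (1/9)/(-2) = 1 + (1/9)*(-1/2) = 1 - 1/18 = 17/18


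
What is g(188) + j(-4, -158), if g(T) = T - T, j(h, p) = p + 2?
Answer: -156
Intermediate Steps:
j(h, p) = 2 + p
g(T) = 0
g(188) + j(-4, -158) = 0 + (2 - 158) = 0 - 156 = -156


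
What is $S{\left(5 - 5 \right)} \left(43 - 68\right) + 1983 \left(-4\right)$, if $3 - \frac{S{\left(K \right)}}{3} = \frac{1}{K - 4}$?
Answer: $- \frac{32703}{4} \approx -8175.8$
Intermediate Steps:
$S{\left(K \right)} = 9 - \frac{3}{-4 + K}$ ($S{\left(K \right)} = 9 - \frac{3}{K - 4} = 9 - \frac{3}{-4 + K}$)
$S{\left(5 - 5 \right)} \left(43 - 68\right) + 1983 \left(-4\right) = \frac{3 \left(-13 + 3 \left(5 - 5\right)\right)}{-4 + \left(5 - 5\right)} \left(43 - 68\right) + 1983 \left(-4\right) = \frac{3 \left(-13 + 3 \left(5 - 5\right)\right)}{-4 + \left(5 - 5\right)} \left(-25\right) - 7932 = \frac{3 \left(-13 + 3 \cdot 0\right)}{-4 + 0} \left(-25\right) - 7932 = \frac{3 \left(-13 + 0\right)}{-4} \left(-25\right) - 7932 = 3 \left(- \frac{1}{4}\right) \left(-13\right) \left(-25\right) - 7932 = \frac{39}{4} \left(-25\right) - 7932 = - \frac{975}{4} - 7932 = - \frac{32703}{4}$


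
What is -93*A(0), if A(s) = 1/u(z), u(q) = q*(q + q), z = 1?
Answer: -93/2 ≈ -46.500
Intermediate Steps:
u(q) = 2*q² (u(q) = q*(2*q) = 2*q²)
A(s) = ½ (A(s) = 1/(2*1²) = 1/(2*1) = 1/2 = ½)
-93*A(0) = -93*½ = -93/2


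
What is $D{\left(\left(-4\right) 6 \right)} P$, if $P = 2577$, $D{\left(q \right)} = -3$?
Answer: $-7731$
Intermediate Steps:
$D{\left(\left(-4\right) 6 \right)} P = \left(-3\right) 2577 = -7731$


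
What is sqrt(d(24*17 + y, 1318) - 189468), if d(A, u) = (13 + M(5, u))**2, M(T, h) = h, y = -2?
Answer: sqrt(1582093) ≈ 1257.8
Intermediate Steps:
d(A, u) = (13 + u)**2
sqrt(d(24*17 + y, 1318) - 189468) = sqrt((13 + 1318)**2 - 189468) = sqrt(1331**2 - 189468) = sqrt(1771561 - 189468) = sqrt(1582093)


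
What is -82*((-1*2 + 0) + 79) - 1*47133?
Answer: -53447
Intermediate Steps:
-82*((-1*2 + 0) + 79) - 1*47133 = -82*((-2 + 0) + 79) - 47133 = -82*(-2 + 79) - 47133 = -82*77 - 47133 = -6314 - 47133 = -53447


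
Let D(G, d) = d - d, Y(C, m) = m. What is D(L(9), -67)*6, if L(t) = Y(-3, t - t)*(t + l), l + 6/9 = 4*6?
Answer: 0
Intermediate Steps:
l = 70/3 (l = -⅔ + 4*6 = -⅔ + 24 = 70/3 ≈ 23.333)
L(t) = 0 (L(t) = (t - t)*(t + 70/3) = 0*(70/3 + t) = 0)
D(G, d) = 0
D(L(9), -67)*6 = 0*6 = 0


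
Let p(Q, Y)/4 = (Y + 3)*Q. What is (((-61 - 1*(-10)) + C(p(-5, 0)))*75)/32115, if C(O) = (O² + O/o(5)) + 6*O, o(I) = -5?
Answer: 16005/2141 ≈ 7.4755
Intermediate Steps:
p(Q, Y) = 4*Q*(3 + Y) (p(Q, Y) = 4*((Y + 3)*Q) = 4*((3 + Y)*Q) = 4*(Q*(3 + Y)) = 4*Q*(3 + Y))
C(O) = O² + 29*O/5 (C(O) = (O² + O/(-5)) + 6*O = (O² - O/5) + 6*O = O² + 29*O/5)
(((-61 - 1*(-10)) + C(p(-5, 0)))*75)/32115 = (((-61 - 1*(-10)) + (4*(-5)*(3 + 0))*(29 + 5*(4*(-5)*(3 + 0)))/5)*75)/32115 = (((-61 + 10) + (4*(-5)*3)*(29 + 5*(4*(-5)*3))/5)*75)*(1/32115) = ((-51 + (⅕)*(-60)*(29 + 5*(-60)))*75)*(1/32115) = ((-51 + (⅕)*(-60)*(29 - 300))*75)*(1/32115) = ((-51 + (⅕)*(-60)*(-271))*75)*(1/32115) = ((-51 + 3252)*75)*(1/32115) = (3201*75)*(1/32115) = 240075*(1/32115) = 16005/2141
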